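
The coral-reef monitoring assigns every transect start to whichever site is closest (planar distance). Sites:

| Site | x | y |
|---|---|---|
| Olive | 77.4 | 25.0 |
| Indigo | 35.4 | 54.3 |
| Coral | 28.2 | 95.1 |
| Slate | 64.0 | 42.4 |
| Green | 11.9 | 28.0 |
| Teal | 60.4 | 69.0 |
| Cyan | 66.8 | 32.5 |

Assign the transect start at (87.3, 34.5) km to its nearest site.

Squared distances to each site:
Olive: 188.260; Indigo: 3085.650; Coral: 7165.170; Slate: 605.300; Green: 5727.410; Teal: 1913.860; Cyan: 424.250.
Minimum at Olive.

Olive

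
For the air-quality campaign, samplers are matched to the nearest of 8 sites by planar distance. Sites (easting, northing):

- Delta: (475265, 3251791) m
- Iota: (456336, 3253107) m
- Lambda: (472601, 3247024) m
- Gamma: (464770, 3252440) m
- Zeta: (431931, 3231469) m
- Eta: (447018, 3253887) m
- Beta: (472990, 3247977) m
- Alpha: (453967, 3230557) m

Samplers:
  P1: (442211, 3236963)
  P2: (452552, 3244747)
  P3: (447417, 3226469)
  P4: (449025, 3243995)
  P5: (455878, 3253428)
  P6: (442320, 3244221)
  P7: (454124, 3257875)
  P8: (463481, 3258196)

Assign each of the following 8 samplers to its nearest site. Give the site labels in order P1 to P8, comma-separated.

Zeta, Iota, Alpha, Eta, Iota, Eta, Iota, Gamma

P1 → Zeta (d²=135862436.00)
P2 → Iota (d²=84208256.00)
P3 → Alpha (d²=59614244.00)
P4 → Eta (d²=101879713.00)
P5 → Iota (d²=312805.00)
P6 → Eta (d²=115502760.00)
P7 → Iota (d²=27626768.00)
P8 → Gamma (d²=34793057.00)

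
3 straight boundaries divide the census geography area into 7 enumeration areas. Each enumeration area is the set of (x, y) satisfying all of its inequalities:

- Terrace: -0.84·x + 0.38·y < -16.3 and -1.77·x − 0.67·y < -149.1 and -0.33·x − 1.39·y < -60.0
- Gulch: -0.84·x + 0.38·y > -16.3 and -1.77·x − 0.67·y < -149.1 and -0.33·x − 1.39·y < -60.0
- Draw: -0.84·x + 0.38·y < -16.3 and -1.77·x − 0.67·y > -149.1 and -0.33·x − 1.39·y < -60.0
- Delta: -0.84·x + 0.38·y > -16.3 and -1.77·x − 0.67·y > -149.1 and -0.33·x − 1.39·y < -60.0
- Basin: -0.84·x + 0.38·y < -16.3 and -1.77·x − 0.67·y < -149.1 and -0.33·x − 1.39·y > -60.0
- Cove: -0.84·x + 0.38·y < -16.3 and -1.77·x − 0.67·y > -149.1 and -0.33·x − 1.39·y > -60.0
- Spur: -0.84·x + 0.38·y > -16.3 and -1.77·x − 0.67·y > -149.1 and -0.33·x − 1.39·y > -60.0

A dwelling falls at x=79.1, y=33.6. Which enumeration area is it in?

Terrace

-0.84·79.1 + 0.38·33.6 = -53.676, which is < -16.3
-1.77·79.1 − 0.67·33.6 = -162.519, which is < -149.1
-0.33·79.1 − 1.39·33.6 = -72.807, which is < -60.0
This sign pattern matches Terrace.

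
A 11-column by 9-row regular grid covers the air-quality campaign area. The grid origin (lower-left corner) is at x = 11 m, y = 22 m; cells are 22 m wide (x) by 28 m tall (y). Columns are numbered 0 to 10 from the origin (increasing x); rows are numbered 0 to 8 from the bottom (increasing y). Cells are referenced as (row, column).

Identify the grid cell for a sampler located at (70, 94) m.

Column index: ⌊(70 − 11) / 22⌋ = ⌊2.682⌋ = 2
Row offset from origin: ⌊(94 − 22) / 28⌋ = ⌊2.571⌋ = 2 → row 2

(2, 2)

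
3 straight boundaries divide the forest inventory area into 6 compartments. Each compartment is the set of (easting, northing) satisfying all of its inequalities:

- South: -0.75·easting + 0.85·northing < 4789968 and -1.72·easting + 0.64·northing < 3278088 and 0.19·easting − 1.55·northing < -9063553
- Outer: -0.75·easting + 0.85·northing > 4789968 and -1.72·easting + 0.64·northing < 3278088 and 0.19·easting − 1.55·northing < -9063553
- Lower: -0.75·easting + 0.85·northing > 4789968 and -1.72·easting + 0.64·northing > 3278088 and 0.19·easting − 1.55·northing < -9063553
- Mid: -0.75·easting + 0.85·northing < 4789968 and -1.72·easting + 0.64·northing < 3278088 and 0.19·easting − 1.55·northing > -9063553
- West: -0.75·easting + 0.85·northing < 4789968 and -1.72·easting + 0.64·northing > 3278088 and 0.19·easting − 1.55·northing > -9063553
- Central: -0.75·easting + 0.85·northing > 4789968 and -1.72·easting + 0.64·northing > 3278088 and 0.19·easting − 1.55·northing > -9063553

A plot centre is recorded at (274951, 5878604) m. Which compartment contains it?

Central

-0.75·274951 + 0.85·5878604 = 4790600.150, which is > 4789968
-1.72·274951 + 0.64·5878604 = 3289390.840, which is > 3278088
0.19·274951 − 1.55·5878604 = -9059595.510, which is > -9063553
This sign pattern matches Central.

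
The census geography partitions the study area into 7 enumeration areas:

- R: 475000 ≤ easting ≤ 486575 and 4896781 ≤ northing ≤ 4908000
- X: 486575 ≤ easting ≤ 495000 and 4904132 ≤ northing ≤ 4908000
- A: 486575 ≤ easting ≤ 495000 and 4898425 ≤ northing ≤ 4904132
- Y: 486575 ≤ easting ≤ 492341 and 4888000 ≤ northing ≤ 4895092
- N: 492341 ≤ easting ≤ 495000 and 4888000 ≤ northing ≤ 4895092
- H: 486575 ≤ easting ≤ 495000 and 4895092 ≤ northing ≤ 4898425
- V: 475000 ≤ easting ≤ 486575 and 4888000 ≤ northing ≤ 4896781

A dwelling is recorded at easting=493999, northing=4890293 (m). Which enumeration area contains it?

The point has easting = 493999 and northing = 4890293.
Only N satisfies 492341 ≤ easting ≤ 495000 and 4888000 ≤ northing ≤ 4895092.

N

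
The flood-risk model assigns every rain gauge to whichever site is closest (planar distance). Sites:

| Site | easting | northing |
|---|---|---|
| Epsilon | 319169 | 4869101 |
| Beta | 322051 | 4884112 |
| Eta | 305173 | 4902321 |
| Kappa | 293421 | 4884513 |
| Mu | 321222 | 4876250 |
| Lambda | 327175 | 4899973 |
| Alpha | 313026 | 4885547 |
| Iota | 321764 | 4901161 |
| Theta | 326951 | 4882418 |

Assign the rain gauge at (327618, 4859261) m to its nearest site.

Squared distances to each site:
Epsilon: 168211201.000; Beta: 648563690.000; Eta: 2357941625.000; Kappa: 1807098313.000; Mu: 329534937.000; Lambda: 1657663193.000; Alpha: 903880260.000; Iota: 1789879316.000; Theta: 536691538.000.
Minimum at Epsilon.

Epsilon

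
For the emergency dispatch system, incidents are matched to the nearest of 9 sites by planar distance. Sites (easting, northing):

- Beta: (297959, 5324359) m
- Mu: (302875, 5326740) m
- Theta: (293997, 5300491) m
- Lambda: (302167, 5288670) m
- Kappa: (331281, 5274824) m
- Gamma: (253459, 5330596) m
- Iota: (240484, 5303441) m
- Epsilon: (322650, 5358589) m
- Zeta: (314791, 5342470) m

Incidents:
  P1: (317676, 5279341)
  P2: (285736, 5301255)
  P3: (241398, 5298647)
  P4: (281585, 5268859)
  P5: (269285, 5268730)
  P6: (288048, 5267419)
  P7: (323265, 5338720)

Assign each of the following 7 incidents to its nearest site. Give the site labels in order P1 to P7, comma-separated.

P1 → Kappa (d²=205499314.00)
P2 → Theta (d²=68827817.00)
P3 → Iota (d²=23817832.00)
P4 → Lambda (d²=816094445.00)
P5 → Lambda (d²=1478829524.00)
P6 → Lambda (d²=650951162.00)
P7 → Zeta (d²=85871176.00)

Kappa, Theta, Iota, Lambda, Lambda, Lambda, Zeta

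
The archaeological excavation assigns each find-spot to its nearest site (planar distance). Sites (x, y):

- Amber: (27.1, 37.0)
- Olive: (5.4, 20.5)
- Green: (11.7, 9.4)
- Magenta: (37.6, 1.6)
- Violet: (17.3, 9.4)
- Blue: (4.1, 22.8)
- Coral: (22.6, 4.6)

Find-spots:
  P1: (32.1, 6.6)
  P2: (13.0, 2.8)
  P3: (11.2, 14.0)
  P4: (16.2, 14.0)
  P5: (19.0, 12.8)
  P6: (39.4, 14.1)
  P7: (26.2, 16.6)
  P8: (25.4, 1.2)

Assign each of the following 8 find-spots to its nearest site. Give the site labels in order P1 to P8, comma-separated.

Magenta, Green, Green, Violet, Violet, Magenta, Violet, Coral

P1 → Magenta (d²=55.25)
P2 → Green (d²=45.25)
P3 → Green (d²=21.41)
P4 → Violet (d²=22.37)
P5 → Violet (d²=14.45)
P6 → Magenta (d²=159.49)
P7 → Violet (d²=131.05)
P8 → Coral (d²=19.40)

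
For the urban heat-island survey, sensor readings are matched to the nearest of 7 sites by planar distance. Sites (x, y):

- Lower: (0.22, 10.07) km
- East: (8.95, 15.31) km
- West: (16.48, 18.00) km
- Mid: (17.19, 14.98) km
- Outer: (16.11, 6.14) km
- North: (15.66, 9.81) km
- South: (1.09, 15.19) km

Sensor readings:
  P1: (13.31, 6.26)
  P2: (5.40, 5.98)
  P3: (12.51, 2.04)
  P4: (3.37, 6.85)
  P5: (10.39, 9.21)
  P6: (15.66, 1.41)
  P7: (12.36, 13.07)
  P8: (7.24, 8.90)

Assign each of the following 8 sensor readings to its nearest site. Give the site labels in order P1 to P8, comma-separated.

P1 → Outer (d²=7.85)
P2 → Lower (d²=43.56)
P3 → Outer (d²=29.77)
P4 → Lower (d²=20.29)
P5 → North (d²=28.13)
P6 → Outer (d²=22.58)
P7 → East (d²=16.65)
P8 → East (d²=44.01)

Outer, Lower, Outer, Lower, North, Outer, East, East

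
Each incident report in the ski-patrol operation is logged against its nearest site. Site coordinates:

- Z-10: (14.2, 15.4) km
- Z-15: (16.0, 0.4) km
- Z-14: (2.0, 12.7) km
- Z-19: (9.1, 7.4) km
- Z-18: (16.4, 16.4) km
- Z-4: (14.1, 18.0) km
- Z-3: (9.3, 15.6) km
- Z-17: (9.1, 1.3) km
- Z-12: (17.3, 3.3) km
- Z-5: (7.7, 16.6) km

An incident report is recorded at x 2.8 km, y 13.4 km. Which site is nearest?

Z-14

Squared distances to each site:
Z-10: 133.960; Z-15: 343.240; Z-14: 1.130; Z-19: 75.690; Z-18: 193.960; Z-4: 148.850; Z-3: 47.090; Z-17: 186.100; Z-12: 312.260; Z-5: 34.250.
Minimum at Z-14.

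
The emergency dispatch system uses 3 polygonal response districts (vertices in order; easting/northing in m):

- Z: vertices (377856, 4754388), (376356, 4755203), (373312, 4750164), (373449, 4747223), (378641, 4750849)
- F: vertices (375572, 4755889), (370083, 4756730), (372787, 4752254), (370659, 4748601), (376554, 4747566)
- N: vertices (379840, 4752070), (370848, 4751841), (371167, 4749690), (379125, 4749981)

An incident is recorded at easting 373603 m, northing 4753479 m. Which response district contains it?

Cast a ray rightward from (373603, 4753479). For each polygon, the edges (by vertex number in listed order) whose endpoints lie on opposite sides of northing = 4753479, where each meets that height, and whether that is right or left of the point:
Z: 2–3 at easting≈375314.6 (right), 5–1 at easting≈378057.6 (right) → 2 crossings.
F: 2–3 at easting≈372047.0 (left), 5–1 at easting≈375856.3 (right) → 1 crossing.
N: no edge straddles that height → 0 crossings.
Only F has an odd count, so the point is inside F.

F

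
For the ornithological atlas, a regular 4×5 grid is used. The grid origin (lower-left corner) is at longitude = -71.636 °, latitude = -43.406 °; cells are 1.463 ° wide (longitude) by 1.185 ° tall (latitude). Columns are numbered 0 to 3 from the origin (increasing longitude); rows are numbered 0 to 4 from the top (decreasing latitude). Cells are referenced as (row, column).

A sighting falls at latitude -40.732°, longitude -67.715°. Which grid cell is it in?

Column index: ⌊(-67.715 − -71.636) / 1.463⌋ = ⌊2.680⌋ = 2
Row offset from origin: ⌊(-40.732 − -43.406) / 1.185⌋ = ⌊2.257⌋ = 2 → row 2 (counted from top)

(2, 2)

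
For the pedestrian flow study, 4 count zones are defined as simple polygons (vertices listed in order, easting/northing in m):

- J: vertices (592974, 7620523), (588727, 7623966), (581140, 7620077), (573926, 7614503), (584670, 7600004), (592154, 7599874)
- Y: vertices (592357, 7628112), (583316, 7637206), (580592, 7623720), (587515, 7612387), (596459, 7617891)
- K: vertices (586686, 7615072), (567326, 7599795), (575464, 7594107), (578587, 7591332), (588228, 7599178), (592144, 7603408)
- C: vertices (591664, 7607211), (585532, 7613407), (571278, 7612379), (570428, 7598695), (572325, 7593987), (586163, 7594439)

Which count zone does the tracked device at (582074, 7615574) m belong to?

J

Cast a ray rightward from (582074, 7615574). For each polygon, the edges (by vertex number in listed order) whose endpoints lie on opposite sides of northing = 7615574, where each meets that height, and whether that is right or left of the point:
J: 3–4 at easting≈575312.1 (left), 6–1 at easting≈592777.5 (right) → 1 crossing.
Y: 3–4 at easting≈585568.2 (right), 4–5 at easting≈592693.9 (right) → 2 crossings.
K: no edge straddles that height → 0 crossings.
C: no edge straddles that height → 0 crossings.
Only J has an odd count, so the point is inside J.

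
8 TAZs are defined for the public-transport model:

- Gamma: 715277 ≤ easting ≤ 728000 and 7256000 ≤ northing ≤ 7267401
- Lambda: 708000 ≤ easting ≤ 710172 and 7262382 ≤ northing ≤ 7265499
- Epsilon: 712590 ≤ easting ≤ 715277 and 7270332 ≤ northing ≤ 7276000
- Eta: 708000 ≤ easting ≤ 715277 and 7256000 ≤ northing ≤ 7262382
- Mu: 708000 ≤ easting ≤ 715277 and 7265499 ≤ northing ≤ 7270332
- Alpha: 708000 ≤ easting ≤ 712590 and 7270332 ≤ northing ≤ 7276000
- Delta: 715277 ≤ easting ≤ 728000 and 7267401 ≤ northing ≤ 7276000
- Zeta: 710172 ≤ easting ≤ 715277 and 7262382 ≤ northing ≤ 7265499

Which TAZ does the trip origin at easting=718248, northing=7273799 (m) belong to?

Delta

The point has easting = 718248 and northing = 7273799.
Only Delta satisfies 715277 ≤ easting ≤ 728000 and 7267401 ≤ northing ≤ 7276000.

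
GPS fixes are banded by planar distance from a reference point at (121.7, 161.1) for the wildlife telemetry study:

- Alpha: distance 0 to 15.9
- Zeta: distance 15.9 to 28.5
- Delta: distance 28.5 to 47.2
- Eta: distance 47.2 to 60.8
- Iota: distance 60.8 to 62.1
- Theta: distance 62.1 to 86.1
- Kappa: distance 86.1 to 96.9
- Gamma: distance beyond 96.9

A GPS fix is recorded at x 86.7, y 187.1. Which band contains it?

Distance = √((86.7−121.7)² + (187.1−161.1)²) = √(1225.000 + 676.000) = 43.600.
28.5 ≤ 43.600 < 47.2 → Delta.

Delta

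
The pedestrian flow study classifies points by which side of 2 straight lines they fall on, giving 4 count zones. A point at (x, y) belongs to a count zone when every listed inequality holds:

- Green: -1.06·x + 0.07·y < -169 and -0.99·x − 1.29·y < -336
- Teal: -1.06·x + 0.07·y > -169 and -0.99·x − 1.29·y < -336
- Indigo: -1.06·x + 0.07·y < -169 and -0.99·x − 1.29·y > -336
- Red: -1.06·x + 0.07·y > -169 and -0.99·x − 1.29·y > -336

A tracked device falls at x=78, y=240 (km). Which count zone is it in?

-1.06·78 + 0.07·240 = -65.880, which is > -169
-0.99·78 − 1.29·240 = -386.820, which is < -336
This sign pattern matches Teal.

Teal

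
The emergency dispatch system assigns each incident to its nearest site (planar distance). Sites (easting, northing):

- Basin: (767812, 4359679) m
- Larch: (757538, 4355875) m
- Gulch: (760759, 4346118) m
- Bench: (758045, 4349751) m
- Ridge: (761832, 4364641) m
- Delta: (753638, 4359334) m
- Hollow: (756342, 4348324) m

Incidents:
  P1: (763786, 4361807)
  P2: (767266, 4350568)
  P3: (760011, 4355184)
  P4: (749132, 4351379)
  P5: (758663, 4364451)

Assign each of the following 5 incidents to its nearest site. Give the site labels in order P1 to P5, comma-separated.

Ridge, Gulch, Larch, Hollow, Ridge

P1 → Ridge (d²=11849672.00)
P2 → Gulch (d²=62143549.00)
P3 → Larch (d²=6593210.00)
P4 → Hollow (d²=61317125.00)
P5 → Ridge (d²=10078661.00)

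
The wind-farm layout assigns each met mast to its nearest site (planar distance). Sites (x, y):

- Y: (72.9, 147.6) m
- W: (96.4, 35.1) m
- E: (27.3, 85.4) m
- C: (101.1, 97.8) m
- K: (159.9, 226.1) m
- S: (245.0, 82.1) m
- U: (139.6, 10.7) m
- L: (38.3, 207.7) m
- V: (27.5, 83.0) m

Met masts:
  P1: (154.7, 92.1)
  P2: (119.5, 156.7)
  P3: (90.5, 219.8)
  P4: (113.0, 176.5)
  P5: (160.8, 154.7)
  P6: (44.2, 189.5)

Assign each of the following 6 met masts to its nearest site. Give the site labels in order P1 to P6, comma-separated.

C, Y, L, Y, K, L

P1 → C (d²=2905.45)
P2 → Y (d²=2254.37)
P3 → L (d²=2871.25)
P4 → Y (d²=2443.22)
P5 → K (d²=5098.77)
P6 → L (d²=366.05)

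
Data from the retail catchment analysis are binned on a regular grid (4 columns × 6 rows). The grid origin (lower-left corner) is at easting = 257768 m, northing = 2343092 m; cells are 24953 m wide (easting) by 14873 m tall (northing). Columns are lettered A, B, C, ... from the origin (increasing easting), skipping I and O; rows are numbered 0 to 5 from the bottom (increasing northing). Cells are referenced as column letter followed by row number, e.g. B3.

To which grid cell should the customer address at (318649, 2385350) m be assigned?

C2

Column index: ⌊(318649 − 257768) / 24953⌋ = ⌊2.440⌋ = 2 → column C
Row offset from origin: ⌊(2385350 − 2343092) / 14873⌋ = ⌊2.841⌋ = 2 → row 2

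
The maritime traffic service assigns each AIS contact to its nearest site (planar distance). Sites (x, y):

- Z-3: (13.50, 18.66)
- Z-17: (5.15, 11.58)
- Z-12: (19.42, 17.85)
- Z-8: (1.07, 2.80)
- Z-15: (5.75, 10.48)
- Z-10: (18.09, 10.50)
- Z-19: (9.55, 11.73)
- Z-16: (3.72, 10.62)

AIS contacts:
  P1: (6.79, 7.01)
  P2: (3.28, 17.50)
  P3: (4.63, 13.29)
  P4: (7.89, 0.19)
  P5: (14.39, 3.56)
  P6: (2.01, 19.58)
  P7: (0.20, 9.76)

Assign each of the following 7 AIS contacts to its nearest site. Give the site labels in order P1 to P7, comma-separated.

Z-15, Z-17, Z-17, Z-8, Z-10, Z-17, Z-16

P1 → Z-15 (d²=13.12)
P2 → Z-17 (d²=38.54)
P3 → Z-17 (d²=3.19)
P4 → Z-8 (d²=53.32)
P5 → Z-10 (d²=61.85)
P6 → Z-17 (d²=73.86)
P7 → Z-16 (d²=13.13)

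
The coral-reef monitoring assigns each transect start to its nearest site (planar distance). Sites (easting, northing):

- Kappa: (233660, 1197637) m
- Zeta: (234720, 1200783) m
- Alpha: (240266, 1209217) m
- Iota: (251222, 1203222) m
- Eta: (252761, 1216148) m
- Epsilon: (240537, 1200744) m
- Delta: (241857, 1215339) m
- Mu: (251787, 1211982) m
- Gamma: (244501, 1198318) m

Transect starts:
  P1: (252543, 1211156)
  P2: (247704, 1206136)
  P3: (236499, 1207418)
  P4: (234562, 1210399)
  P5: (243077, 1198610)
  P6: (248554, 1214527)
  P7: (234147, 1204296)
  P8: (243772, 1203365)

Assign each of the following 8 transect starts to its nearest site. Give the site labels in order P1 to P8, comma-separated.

P1 → Mu (d²=1253812.00)
P2 → Iota (d²=20867720.00)
P3 → Alpha (d²=17426690.00)
P4 → Alpha (d²=33932740.00)
P5 → Gamma (d²=2113040.00)
P6 → Mu (d²=16929314.00)
P7 → Zeta (d²=12669498.00)
P8 → Epsilon (d²=17334866.00)

Mu, Iota, Alpha, Alpha, Gamma, Mu, Zeta, Epsilon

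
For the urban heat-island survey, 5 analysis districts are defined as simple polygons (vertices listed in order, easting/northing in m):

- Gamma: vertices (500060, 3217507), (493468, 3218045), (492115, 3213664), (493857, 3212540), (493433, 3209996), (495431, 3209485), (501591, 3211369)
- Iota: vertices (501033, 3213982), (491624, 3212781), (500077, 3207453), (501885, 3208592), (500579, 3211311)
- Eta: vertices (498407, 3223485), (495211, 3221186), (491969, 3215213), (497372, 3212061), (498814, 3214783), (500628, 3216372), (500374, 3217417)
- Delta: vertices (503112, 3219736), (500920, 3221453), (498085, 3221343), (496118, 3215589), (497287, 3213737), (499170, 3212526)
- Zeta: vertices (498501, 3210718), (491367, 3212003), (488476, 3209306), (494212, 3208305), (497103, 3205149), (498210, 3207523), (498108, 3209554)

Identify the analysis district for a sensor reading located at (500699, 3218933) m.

Delta

Cast a ray rightward from (500699, 3218933). For each polygon, the edges (by vertex number in listed order) whose endpoints lie on opposite sides of northing = 3218933, where each meets that height, and whether that is right or left of the point:
Gamma: no edge straddles that height → 0 crossings.
Iota: no edge straddles that height → 0 crossings.
Eta: 2–3 at easting≈493988.1 (left), 7–1 at easting≈499882.6 (left) → 0 crossings.
Delta: 3–4 at easting≈497261.1 (left), 6–1 at easting≈502673.0 (right) → 1 crossing.
Zeta: no edge straddles that height → 0 crossings.
Only Delta has an odd count, so the point is inside Delta.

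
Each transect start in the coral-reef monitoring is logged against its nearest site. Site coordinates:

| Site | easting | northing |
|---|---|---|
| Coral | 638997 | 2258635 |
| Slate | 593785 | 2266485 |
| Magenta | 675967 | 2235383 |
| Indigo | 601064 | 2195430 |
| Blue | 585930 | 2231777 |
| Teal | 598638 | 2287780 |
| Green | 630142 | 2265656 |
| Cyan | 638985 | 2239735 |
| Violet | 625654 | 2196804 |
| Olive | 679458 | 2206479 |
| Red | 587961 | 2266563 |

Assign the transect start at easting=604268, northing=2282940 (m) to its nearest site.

Teal

Squared distances to each site:
Coral: 1796836466.000; Slate: 380660314.000; Magenta: 7402414850.000; Indigo: 7668265716.000; Blue: 2953934813.000; Teal: 55122500.000; Green: 968200532.000; Cyan: 3071942114.000; Violet: 7876771492.000; Olive: 11499820621.000; Red: 534124378.000.
Minimum at Teal.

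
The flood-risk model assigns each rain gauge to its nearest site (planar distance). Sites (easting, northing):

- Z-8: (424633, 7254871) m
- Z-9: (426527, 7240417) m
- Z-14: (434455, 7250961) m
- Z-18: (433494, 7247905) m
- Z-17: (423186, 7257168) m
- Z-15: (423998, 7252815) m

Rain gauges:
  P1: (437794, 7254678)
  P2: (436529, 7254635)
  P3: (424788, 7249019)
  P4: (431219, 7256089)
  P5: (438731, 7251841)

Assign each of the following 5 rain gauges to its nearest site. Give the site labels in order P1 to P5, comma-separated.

P1 → Z-14 (d²=24965010.00)
P2 → Z-14 (d²=17799752.00)
P3 → Z-15 (d²=15033716.00)
P4 → Z-14 (d²=36768080.00)
P5 → Z-14 (d²=19058576.00)

Z-14, Z-14, Z-15, Z-14, Z-14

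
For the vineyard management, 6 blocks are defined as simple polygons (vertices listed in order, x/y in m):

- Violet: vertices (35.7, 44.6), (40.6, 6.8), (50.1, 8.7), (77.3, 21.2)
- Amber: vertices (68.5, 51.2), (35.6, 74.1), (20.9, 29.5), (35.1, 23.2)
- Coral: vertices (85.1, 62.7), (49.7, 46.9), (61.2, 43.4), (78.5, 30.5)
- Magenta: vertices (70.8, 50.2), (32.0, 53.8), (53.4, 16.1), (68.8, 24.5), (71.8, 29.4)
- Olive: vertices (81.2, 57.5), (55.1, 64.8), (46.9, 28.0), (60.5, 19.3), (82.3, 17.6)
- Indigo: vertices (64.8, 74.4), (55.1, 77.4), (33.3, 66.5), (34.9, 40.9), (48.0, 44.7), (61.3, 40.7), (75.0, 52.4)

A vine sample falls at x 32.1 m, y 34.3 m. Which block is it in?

Amber

Cast a ray rightward from (32.1, 34.3). For each polygon, the edges (by vertex number in listed order) whose endpoints lie on opposite sides of y = 34.3, where each meets that height, and whether that is right or left of the point:
Violet: 1–2 at x≈37.04 (right), 4–1 at x≈54.01 (right) → 2 crossings.
Amber: 2–3 at x≈22.48 (left), 4–1 at x≈48.34 (right) → 1 crossing.
Coral: 3–4 at x≈73.40 (right), 4–1 at x≈79.28 (right) → 2 crossings.
Magenta: 2–3 at x≈43.07 (right), 5–1 at x≈71.56 (right) → 2 crossings.
Olive: 2–3 at x≈48.30 (right), 5–1 at x≈81.84 (right) → 2 crossings.
Indigo: no edge straddles that height → 0 crossings.
Only Amber has an odd count, so the point is inside Amber.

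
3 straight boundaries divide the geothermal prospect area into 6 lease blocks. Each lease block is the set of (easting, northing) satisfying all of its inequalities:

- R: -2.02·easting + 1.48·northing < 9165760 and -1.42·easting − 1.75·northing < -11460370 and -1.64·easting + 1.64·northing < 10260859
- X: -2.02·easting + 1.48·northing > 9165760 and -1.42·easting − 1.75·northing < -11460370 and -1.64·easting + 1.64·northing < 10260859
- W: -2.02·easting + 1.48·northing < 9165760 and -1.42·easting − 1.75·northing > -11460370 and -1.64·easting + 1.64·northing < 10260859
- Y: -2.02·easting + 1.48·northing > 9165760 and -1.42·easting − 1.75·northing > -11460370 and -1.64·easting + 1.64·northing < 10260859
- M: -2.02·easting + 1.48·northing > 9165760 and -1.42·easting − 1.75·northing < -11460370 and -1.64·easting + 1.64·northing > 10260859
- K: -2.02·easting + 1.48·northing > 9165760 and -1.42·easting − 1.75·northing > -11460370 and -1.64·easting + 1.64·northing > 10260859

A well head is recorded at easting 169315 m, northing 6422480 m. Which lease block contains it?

-2.02·169315 + 1.48·6422480 = 9163254.100, which is < 9165760
-1.42·169315 − 1.75·6422480 = -11479767.300, which is < -11460370
-1.64·169315 + 1.64·6422480 = 10255190.600, which is < 10260859
This sign pattern matches R.

R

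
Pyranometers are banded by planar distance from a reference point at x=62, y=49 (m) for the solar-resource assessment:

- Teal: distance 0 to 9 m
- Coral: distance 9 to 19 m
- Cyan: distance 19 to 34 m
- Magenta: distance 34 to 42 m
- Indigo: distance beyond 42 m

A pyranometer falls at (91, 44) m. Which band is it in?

Distance = √((91−62)² + (44−49)²) = √(841.000 + 25.000) = 29.428 m.
19 ≤ 29.428 < 34 → Cyan.

Cyan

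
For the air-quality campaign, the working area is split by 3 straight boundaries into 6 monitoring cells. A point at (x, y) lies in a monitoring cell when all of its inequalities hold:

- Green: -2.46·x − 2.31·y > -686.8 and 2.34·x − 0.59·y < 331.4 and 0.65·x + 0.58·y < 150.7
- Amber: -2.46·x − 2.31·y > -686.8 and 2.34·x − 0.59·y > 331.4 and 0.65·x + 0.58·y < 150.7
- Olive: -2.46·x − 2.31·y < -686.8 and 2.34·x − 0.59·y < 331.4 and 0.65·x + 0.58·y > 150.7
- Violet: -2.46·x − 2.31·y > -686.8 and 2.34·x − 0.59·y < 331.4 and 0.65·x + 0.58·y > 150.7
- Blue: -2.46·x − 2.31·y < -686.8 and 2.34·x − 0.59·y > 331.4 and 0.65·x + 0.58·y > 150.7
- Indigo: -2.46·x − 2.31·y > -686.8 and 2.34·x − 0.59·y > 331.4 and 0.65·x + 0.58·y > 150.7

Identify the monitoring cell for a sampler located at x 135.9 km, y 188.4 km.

Olive

-2.46·135.9 − 2.31·188.4 = -769.518, which is < -686.8
2.34·135.9 − 0.59·188.4 = 206.850, which is < 331.4
0.65·135.9 + 0.58·188.4 = 197.607, which is > 150.7
This sign pattern matches Olive.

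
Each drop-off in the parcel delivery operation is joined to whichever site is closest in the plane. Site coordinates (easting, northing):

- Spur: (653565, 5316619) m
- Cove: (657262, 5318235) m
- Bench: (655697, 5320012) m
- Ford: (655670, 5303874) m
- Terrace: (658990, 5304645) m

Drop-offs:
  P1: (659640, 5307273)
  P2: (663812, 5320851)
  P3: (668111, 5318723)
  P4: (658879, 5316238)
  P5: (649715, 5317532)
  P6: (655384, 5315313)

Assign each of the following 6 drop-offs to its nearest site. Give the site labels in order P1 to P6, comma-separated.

Terrace, Cove, Cove, Cove, Spur, Spur

P1 → Terrace (d²=7328884.00)
P2 → Cove (d²=49745956.00)
P3 → Cove (d²=117938945.00)
P4 → Cove (d²=6602698.00)
P5 → Spur (d²=15656069.00)
P6 → Spur (d²=5014397.00)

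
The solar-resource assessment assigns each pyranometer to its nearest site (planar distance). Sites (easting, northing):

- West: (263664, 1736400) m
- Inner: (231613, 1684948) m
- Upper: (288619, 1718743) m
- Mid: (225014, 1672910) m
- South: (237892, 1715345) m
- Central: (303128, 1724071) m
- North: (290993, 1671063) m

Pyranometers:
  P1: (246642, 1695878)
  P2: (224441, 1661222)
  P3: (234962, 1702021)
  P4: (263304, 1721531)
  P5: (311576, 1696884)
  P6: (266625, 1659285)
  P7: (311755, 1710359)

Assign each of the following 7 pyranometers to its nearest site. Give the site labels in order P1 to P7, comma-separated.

P1 → Inner (d²=345335741.00)
P2 → Mid (d²=136937673.00)
P3 → South (d²=186113876.00)
P4 → West (d²=221216761.00)
P5 → Central (d²=810501673.00)
P6 → North (d²=732520708.00)
P7 → Central (d²=262444073.00)

Inner, Mid, South, West, Central, North, Central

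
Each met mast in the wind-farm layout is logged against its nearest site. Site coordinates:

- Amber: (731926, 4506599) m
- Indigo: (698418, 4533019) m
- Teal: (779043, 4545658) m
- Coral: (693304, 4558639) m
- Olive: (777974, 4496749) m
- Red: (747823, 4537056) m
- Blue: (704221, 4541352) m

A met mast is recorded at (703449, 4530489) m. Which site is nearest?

Indigo

Squared distances to each site:
Amber: 1381671629.000; Indigo: 31711861.000; Teal: 5944551397.000; Coral: 895343525.000; Olive: 6692363225.000; Red: 2012177365.000; Blue: 118600753.000.
Minimum at Indigo.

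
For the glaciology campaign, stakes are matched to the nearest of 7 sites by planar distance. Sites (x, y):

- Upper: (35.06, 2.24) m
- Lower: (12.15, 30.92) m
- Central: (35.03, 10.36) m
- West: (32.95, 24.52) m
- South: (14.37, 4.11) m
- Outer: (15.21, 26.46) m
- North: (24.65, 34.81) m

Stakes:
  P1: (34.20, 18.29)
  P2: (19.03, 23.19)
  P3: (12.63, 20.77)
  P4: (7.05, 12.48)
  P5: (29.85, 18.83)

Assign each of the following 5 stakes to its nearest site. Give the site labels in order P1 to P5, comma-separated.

P1 → West (d²=40.38)
P2 → Outer (d²=25.29)
P3 → Outer (d²=39.03)
P4 → South (d²=123.64)
P5 → West (d²=41.99)

West, Outer, Outer, South, West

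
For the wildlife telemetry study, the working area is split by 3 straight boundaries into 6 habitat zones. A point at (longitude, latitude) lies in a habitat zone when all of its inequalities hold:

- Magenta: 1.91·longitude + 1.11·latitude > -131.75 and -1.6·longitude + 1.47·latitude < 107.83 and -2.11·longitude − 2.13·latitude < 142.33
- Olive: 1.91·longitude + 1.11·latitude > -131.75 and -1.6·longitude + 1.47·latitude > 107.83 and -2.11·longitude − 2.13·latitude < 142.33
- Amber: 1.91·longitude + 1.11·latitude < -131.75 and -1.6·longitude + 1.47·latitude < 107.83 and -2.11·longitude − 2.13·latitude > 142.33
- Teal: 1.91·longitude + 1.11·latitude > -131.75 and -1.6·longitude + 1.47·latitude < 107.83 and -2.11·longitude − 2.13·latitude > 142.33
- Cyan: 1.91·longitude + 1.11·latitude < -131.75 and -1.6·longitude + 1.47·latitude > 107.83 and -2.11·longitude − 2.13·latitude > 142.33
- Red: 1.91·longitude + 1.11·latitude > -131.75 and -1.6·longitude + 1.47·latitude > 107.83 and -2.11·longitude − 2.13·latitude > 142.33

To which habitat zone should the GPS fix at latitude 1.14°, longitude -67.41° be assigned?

1.91·-67.41 + 1.11·1.14 = -127.488, which is > -131.75
-1.6·-67.41 + 1.47·1.14 = 109.532, which is > 107.83
-2.11·-67.41 − 2.13·1.14 = 139.807, which is < 142.33
This sign pattern matches Olive.

Olive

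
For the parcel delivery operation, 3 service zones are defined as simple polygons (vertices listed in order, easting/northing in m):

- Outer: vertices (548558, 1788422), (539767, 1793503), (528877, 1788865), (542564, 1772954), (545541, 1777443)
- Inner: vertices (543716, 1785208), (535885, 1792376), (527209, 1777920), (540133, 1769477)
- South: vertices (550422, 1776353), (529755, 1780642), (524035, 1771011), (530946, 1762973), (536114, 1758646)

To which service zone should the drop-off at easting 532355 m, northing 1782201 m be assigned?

Cast a ray rightward from (532355, 1782201). For each polygon, the edges (by vertex number in listed order) whose endpoints lie on opposite sides of northing = 1782201, where each meets that height, and whether that is right or left of the point:
Outer: 3–4 at easting≈534609.5 (right), 5–1 at easting≈546848.5 (right) → 2 crossings.
Inner: 2–3 at easting≈529778.3 (left), 4–1 at easting≈543031.1 (right) → 1 crossing.
South: no edge straddles that height → 0 crossings.
Only Inner has an odd count, so the point is inside Inner.

Inner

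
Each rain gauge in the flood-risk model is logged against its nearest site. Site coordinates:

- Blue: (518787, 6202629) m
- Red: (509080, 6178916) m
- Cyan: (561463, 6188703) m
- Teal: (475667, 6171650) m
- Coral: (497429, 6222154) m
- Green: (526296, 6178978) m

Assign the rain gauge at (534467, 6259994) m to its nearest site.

Coral

Squared distances to each site:
Blue: 3536605625.000; Red: 7218141853.000; Cyan: 5811190697.000; Teal: 11262102336.000; Coral: 2803679044.000; Green: 6630357497.000.
Minimum at Coral.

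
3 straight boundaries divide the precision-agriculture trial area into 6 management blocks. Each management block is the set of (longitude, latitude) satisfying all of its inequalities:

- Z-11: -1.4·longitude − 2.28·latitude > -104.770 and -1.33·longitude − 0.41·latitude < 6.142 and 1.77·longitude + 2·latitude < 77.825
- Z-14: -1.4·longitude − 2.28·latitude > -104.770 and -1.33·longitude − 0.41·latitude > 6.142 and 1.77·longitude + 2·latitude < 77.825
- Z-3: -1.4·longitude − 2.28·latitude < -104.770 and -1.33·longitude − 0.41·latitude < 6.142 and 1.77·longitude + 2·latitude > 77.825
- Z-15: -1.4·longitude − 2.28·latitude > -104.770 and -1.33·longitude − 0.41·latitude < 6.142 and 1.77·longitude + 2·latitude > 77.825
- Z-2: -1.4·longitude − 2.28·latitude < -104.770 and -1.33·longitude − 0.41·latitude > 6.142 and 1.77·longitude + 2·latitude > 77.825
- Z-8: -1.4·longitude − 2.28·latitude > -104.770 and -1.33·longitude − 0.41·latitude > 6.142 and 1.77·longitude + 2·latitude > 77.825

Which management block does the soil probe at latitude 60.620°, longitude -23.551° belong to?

-1.4·-23.551 − 2.28·60.620 = -105.242, which is < -104.770
-1.33·-23.551 − 0.41·60.620 = 6.469, which is > 6.142
1.77·-23.551 + 2·60.620 = 79.555, which is > 77.825
This sign pattern matches Z-2.

Z-2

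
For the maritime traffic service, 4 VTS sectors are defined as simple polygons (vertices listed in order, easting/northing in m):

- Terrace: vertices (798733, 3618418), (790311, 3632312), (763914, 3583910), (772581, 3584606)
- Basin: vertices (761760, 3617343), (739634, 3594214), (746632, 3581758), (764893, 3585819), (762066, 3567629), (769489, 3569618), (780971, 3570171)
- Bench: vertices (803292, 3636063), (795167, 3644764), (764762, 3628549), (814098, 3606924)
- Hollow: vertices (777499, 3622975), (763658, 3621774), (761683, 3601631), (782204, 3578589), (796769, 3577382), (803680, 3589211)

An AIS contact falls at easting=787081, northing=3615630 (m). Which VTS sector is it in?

Terrace

Cast a ray rightward from (787081, 3615630). For each polygon, the edges (by vertex number in listed order) whose endpoints lie on opposite sides of northing = 3615630, where each meets that height, and whether that is right or left of the point:
Terrace: 2–3 at easting≈781213.1 (left), 4–1 at easting≈796576.6 (right) → 1 crossing.
Basin: 1–2 at easting≈760121.3 (left), 7–1 at easting≈762457.6 (left) → 0 crossings.
Bench: 3–4 at easting≈794235.8 (right), 4–1 at easting≈810869.4 (right) → 2 crossings.
Hollow: 2–3 at easting≈763055.6 (left), 6–1 at easting≈783194.4 (left) → 0 crossings.
Only Terrace has an odd count, so the point is inside Terrace.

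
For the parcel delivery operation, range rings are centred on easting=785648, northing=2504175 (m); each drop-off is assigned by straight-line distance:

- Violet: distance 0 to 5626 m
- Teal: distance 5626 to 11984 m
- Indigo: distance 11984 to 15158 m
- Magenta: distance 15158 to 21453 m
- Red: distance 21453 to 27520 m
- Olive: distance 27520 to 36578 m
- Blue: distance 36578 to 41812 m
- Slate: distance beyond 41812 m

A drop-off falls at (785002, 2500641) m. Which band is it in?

Violet

Distance = √((785002−785648)² + (2500641−2504175)²) = √(417316.000 + 12489156.000) = 3592.558 m.
0 ≤ 3592.558 < 5626 → Violet.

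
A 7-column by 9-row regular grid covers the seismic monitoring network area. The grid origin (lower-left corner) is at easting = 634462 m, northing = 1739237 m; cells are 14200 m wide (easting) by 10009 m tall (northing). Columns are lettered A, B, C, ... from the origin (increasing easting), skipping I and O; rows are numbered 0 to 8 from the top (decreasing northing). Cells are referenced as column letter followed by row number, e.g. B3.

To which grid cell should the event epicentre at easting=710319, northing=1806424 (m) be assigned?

F2

Column index: ⌊(710319 − 634462) / 14200⌋ = ⌊5.342⌋ = 5 → column F
Row offset from origin: ⌊(1806424 − 1739237) / 10009⌋ = ⌊6.713⌋ = 6 → row 2 (counted from top)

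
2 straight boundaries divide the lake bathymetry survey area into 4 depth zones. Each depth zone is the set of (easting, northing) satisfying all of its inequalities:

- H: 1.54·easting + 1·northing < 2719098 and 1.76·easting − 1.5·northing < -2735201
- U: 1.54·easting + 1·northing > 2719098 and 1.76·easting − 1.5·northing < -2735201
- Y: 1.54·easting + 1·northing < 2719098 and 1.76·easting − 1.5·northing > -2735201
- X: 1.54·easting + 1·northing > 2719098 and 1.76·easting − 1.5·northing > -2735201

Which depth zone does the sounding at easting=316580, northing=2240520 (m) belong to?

U

1.54·316580 + 1·2240520 = 2728053.200, which is > 2719098
1.76·316580 − 1.5·2240520 = -2803599.200, which is < -2735201
This sign pattern matches U.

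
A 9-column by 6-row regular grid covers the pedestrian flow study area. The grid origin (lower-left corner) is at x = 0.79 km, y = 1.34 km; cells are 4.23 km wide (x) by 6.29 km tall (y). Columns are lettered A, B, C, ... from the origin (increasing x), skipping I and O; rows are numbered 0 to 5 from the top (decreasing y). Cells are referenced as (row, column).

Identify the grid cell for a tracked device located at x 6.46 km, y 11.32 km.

Column index: ⌊(6.46 − 0.79) / 4.23⌋ = ⌊1.340⌋ = 1 → column B
Row offset from origin: ⌊(11.32 − 1.34) / 6.29⌋ = ⌊1.587⌋ = 1 → row 4 (counted from top)

(4, B)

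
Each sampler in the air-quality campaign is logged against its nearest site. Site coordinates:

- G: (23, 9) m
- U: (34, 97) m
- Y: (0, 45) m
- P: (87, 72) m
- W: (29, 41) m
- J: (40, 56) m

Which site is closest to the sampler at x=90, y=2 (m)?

G

Squared distances to each site:
G: 4538.000; U: 12161.000; Y: 9949.000; P: 4909.000; W: 5242.000; J: 5416.000.
Minimum at G.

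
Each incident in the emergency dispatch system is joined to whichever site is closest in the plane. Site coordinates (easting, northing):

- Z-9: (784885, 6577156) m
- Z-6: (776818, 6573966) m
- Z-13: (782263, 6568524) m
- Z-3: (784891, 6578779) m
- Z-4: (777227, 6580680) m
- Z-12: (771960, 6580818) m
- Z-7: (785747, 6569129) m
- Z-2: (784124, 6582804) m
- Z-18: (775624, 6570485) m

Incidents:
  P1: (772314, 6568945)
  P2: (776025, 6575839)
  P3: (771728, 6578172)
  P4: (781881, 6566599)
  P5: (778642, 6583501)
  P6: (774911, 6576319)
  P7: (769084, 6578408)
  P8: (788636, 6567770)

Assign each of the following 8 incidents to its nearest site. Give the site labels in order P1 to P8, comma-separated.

Z-18, Z-6, Z-12, Z-13, Z-4, Z-6, Z-12, Z-7

P1 → Z-18 (d²=13327700.00)
P2 → Z-6 (d²=4136978.00)
P3 → Z-12 (d²=7055140.00)
P4 → Z-13 (d²=3851549.00)
P5 → Z-4 (d²=9960266.00)
P6 → Z-6 (d²=9173258.00)
P7 → Z-12 (d²=14079476.00)
P8 → Z-7 (d²=10193202.00)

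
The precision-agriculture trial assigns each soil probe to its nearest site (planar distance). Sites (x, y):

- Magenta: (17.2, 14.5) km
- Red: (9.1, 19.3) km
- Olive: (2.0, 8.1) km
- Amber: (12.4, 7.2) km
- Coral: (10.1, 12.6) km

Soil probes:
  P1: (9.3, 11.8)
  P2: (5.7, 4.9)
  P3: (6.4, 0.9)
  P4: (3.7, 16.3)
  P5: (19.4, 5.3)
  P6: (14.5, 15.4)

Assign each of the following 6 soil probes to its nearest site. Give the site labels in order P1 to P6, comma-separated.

P1 → Coral (d²=1.28)
P2 → Olive (d²=23.93)
P3 → Olive (d²=71.20)
P4 → Red (d²=38.16)
P5 → Amber (d²=52.61)
P6 → Magenta (d²=8.10)

Coral, Olive, Olive, Red, Amber, Magenta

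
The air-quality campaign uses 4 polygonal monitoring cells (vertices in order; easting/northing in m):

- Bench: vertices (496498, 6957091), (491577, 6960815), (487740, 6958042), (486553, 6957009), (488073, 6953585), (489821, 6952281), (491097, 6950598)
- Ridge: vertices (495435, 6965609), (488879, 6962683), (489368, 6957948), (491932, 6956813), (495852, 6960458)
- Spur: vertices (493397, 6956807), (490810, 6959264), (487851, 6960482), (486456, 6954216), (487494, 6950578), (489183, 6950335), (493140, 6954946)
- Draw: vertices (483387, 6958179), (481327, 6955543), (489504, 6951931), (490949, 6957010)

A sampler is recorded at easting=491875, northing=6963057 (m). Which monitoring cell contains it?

Cast a ray rightward from (491875, 6963057). For each polygon, the edges (by vertex number in listed order) whose endpoints lie on opposite sides of northing = 6963057, where each meets that height, and whether that is right or left of the point:
Bench: no edge straddles that height → 0 crossings.
Ridge: 1–2 at easting≈489717.0 (left), 5–1 at easting≈495641.6 (right) → 1 crossing.
Spur: no edge straddles that height → 0 crossings.
Draw: no edge straddles that height → 0 crossings.
Only Ridge has an odd count, so the point is inside Ridge.

Ridge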